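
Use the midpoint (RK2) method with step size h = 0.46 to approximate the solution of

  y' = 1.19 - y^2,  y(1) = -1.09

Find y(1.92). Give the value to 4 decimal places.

-1.0854

Midpoint: k1 = f(t_n, y_n); k2 = f(t_n + h/2, y_n + (h/2)·k1); y_{n+1} = y_n + h·k2.
t=1.000000, y=-1.090000:
  k1 = f(1.000000, -1.090000) = 0.001900
  k2 = f(1.230000, -1.089563) = 0.002852
  y ← -1.090000 + 0.46·0.002852 = -1.088688
t=1.460000, y=-1.088688:
  k1 = f(1.460000, -1.088688) = 0.004759
  k2 = f(1.690000, -1.087593) = 0.007141
  y ← -1.088688 + 0.46·0.007141 = -1.085403
y(1.92) ≈ -1.0854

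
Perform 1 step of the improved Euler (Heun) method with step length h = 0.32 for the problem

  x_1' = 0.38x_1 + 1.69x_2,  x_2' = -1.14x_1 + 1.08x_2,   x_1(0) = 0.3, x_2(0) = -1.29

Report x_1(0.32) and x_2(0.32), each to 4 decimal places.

-0.5515, -1.8206

Heun on (x_1,x_2): k1 = f(t_n, state_n); k2 = f(t_n + h, state_n + h·k1); state_{n+1} = state_n + (h/2)·(k1 + k2).
0.000000: (0.300000, -1.290000)
  k1 = (-2.066100, -1.735200)
  predictor → (-0.361152, -1.845264)
  k2 = (-3.255734, -1.581172)
  → (-0.551493, -1.820619)
(x_1(0.32), x_2(0.32)) ≈ (-0.5515, -1.8206)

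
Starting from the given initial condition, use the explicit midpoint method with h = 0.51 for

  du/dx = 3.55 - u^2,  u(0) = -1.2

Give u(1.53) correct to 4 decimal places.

1.5459

Midpoint: k1 = f(x_n, u_n); k2 = f(x_n + h/2, u_n + (h/2)·k1); u_{n+1} = u_n + h·k2.
x=0.000000, u=-1.200000:
  k1 = f(0.000000, -1.200000) = 2.110000
  k2 = f(0.255000, -0.661950) = 3.111822
  u ← -1.200000 + 0.51·3.111822 = 0.387029
x=0.510000, u=0.387029:
  k1 = f(0.510000, 0.387029) = 3.400208
  k2 = f(0.765000, 1.254082) = 1.977277
  u ← 0.387029 + 0.51·1.977277 = 1.395441
x=1.020000, u=1.395441:
  k1 = f(1.020000, 1.395441) = 1.602745
  k2 = f(1.275000, 1.804141) = 0.295076
  u ← 1.395441 + 0.51·0.295076 = 1.545930
u(1.53) ≈ 1.5459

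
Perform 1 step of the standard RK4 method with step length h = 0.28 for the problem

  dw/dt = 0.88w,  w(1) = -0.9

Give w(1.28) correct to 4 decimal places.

RK4: k1 = f(t_n, w_n); k2 = f(t_n + h/2, w_n + (h/2)·k1); k3 = f(t_n + h/2, w_n + (h/2)·k2); k4 = f(t_n + h, w_n + h·k3); w_{n+1} = w_n + (h/6)·(k1 + 2k2 + 2k3 + k4).
t=1.000000, w=-0.900000:
  k1 = f(1.000000, -0.900000) = -0.792000
  k2 = f(1.140000, -1.010880) = -0.889574
  k3 = f(1.140000, -1.024540) = -0.901596
  k4 = f(1.280000, -1.152447) = -1.014153
  w ← -0.900000 + (0.28/6)·(k1 + 2k2 + 2k3 + k4) = -1.151463
w(1.28) ≈ -1.1515

-1.1515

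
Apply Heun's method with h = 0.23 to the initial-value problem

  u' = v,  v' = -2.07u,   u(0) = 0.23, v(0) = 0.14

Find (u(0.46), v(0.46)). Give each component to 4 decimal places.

0.2412, -0.0973

Heun on (u,v): k1 = f(t_n, state_n); k2 = f(t_n + h, state_n + h·k1); state_{n+1} = state_n + (h/2)·(k1 + k2).
0.000000: (0.230000, 0.140000)
  k1 = (0.140000, -0.476100)
  predictor → (0.262200, 0.030497)
  k2 = (0.030497, -0.542754)
  → (0.249607, 0.022832)
0.230000: (0.249607, 0.022832)
  k1 = (0.022832, -0.516687)
  predictor → (0.254858, -0.096006)
  k2 = (-0.096006, -0.527557)
  → (0.241192, -0.097256)
(u(0.46), v(0.46)) ≈ (0.2412, -0.0973)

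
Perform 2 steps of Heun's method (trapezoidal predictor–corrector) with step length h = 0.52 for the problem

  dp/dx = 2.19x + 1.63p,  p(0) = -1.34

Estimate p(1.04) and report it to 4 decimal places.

-4.7332

Heun: k1 = f(x_n, p_n); k2 = f(x_n + h, p_n + h·k1); p_{n+1} = p_n + (h/2)·(k1 + k2).
x=0.000000, p=-1.340000:
  k1 = f(0.000000, -1.340000) = -2.184200
  k2 = f(0.520000, -2.475784) = -2.896728
  p ← -1.340000 + (0.52/2)·(-2.184200 + (-2.896728)) = -2.661041
x=0.520000, p=-2.661041:
  k1 = f(0.520000, -2.661041) = -3.198697
  k2 = f(1.040000, -4.324364) = -4.771113
  p ← -2.661041 + (0.52/2)·(-3.198697 + (-4.771113)) = -4.733192
p(1.04) ≈ -4.7332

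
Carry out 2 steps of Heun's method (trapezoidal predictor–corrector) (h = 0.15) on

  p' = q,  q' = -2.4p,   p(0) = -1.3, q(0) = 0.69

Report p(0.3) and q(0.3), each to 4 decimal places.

-0.9591, 1.5267

Heun on (p,q): k1 = f(x_n, state_n); k2 = f(x_n + h, state_n + h·k1); state_{n+1} = state_n + (h/2)·(k1 + k2).
0.000000: (-1.300000, 0.690000)
  k1 = (0.690000, 3.120000)
  predictor → (-1.196500, 1.158000)
  k2 = (1.158000, 2.871600)
  → (-1.161400, 1.139370)
0.150000: (-1.161400, 1.139370)
  k1 = (1.139370, 2.787360)
  predictor → (-0.990495, 1.557474)
  k2 = (1.557474, 2.377187)
  → (-0.959137, 1.526711)
(p(0.3), q(0.3)) ≈ (-0.9591, 1.5267)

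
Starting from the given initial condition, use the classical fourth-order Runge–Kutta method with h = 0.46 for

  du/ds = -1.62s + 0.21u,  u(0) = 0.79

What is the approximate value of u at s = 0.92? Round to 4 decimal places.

RK4: k1 = f(s_n, u_n); k2 = f(s_n + h/2, u_n + (h/2)·k1); k3 = f(s_n + h/2, u_n + (h/2)·k2); k4 = f(s_n + h, u_n + h·k3); u_{n+1} = u_n + (h/6)·(k1 + 2k2 + 2k3 + k4).
s=0.000000, u=0.790000:
  k1 = f(0.000000, 0.790000) = 0.165900
  k2 = f(0.230000, 0.828157) = -0.198687
  k3 = f(0.230000, 0.744302) = -0.216297
  k4 = f(0.460000, 0.690504) = -0.600194
  u ← 0.790000 + (0.46/6)·(k1 + 2k2 + 2k3 + k4) = 0.693073
s=0.460000, u=0.693073:
  k1 = f(0.460000, 0.693073) = -0.599655
  k2 = f(0.690000, 0.555153) = -1.001218
  k3 = f(0.690000, 0.462793) = -1.020613
  k4 = f(0.920000, 0.223591) = -1.443446
  u ← 0.693073 + (0.46/6)·(k1 + 2k2 + 2k3 + k4) = 0.226421
u(0.92) ≈ 0.2264

0.2264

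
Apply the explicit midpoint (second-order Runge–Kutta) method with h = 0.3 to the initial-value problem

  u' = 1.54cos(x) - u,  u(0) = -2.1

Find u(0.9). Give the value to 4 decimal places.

Midpoint: k1 = f(x_n, u_n); k2 = f(x_n + h/2, u_n + (h/2)·k1); u_{n+1} = u_n + h·k2.
x=0.000000, u=-2.100000:
  k1 = f(0.000000, -2.100000) = 3.640000
  k2 = f(0.150000, -1.554000) = 3.076707
  u ← -2.100000 + 0.3·3.076707 = -1.176988
x=0.300000, u=-1.176988:
  k1 = f(0.300000, -1.176988) = 2.648206
  k2 = f(0.450000, -0.779757) = 2.166445
  u ← -1.176988 + 0.3·2.166445 = -0.527054
x=0.600000, u=-0.527054:
  k1 = f(0.600000, -0.527054) = 1.798071
  k2 = f(0.750000, -0.257343) = 1.384144
  u ← -0.527054 + 0.3·1.384144 = -0.111811
u(0.9) ≈ -0.1118

-0.1118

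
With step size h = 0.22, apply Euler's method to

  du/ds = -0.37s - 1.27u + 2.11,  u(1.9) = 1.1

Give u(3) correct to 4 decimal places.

Euler: u_{n+1} = u_n + h·f(s_n, u_n).
s=1.900000, u=1.100000: f=0.010000 → u ← 1.100000 + 0.22·0.010000 = 1.102200
s=2.120000, u=1.102200: f=-0.074194 → u ← 1.102200 + 0.22·(-0.074194) = 1.085877
s=2.340000, u=1.085877: f=-0.134864 → u ← 1.085877 + 0.22·(-0.134864) = 1.056207
s=2.560000, u=1.056207: f=-0.178583 → u ← 1.056207 + 0.22·(-0.178583) = 1.016919
s=2.780000, u=1.016919: f=-0.210087 → u ← 1.016919 + 0.22·(-0.210087) = 0.970700
u(3) ≈ 0.9707

0.9707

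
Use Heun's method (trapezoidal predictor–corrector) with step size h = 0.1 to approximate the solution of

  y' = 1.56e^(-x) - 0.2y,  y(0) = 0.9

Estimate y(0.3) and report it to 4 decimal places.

1.2396

Heun: k1 = f(x_n, y_n); k2 = f(x_n + h, y_n + h·k1); y_{n+1} = y_n + (h/2)·(k1 + k2).
x=0.000000, y=0.900000:
  k1 = f(0.000000, 0.900000) = 1.380000
  k2 = f(0.100000, 1.038000) = 1.203946
  y ← 0.900000 + (0.1/2)·(1.380000 + 1.203946) = 1.029197
x=0.100000, y=1.029197:
  k1 = f(0.100000, 1.029197) = 1.205707
  k2 = f(0.200000, 1.149768) = 1.047266
  y ← 1.029197 + (0.1/2)·(1.205707 + 1.047266) = 1.141846
x=0.200000, y=1.141846:
  k1 = f(0.200000, 1.141846) = 1.048851
  k2 = f(0.300000, 1.246731) = 0.906330
  y ← 1.141846 + (0.1/2)·(1.048851 + 0.906330) = 1.239605
y(0.3) ≈ 1.2396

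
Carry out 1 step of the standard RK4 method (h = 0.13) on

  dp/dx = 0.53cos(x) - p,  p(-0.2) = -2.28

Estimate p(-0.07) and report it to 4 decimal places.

-1.9381

RK4: k1 = f(x_n, p_n); k2 = f(x_n + h/2, p_n + (h/2)·k1); k3 = f(x_n + h/2, p_n + (h/2)·k2); k4 = f(x_n + h, p_n + h·k3); p_{n+1} = p_n + (h/6)·(k1 + 2k2 + 2k3 + k4).
x=-0.200000, p=-2.280000:
  k1 = f(-0.200000, -2.280000) = 2.799435
  k2 = f(-0.135000, -2.098037) = 2.623214
  k3 = f(-0.135000, -2.109491) = 2.634669
  k4 = f(-0.070000, -1.937493) = 2.466195
  p ← -2.280000 + (0.13/6)·(k1 + 2k2 + 2k3 + k4) = -1.938070
p(-0.07) ≈ -1.9381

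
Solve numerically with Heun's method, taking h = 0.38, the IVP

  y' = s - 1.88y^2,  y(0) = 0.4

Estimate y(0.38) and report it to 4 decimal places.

0.3859

Heun: k1 = f(s_n, y_n); k2 = f(s_n + h, y_n + h·k1); y_{n+1} = y_n + (h/2)·(k1 + k2).
s=0.000000, y=0.400000:
  k1 = f(0.000000, 0.400000) = -0.300800
  k2 = f(0.380000, 0.285696) = 0.226550
  y ← 0.400000 + (0.38/2)·(-0.300800 + 0.226550) = 0.385893
y(0.38) ≈ 0.3859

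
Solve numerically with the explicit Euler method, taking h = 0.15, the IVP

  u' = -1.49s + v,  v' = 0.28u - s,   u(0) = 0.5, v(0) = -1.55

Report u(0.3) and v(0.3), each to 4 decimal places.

Euler on (u,v): u_{n+1} = u_n + h·u', v_{n+1} = v_n + h·v'.
0.000000: (0.500000, -1.550000); f=(-1.550000, 0.140000) → (0.267500, -1.529000)
0.150000: (0.267500, -1.529000); f=(-1.752500, -0.075100) → (0.004625, -1.540265)
(u(0.3), v(0.3)) ≈ (0.0046, -1.5403)

0.0046, -1.5403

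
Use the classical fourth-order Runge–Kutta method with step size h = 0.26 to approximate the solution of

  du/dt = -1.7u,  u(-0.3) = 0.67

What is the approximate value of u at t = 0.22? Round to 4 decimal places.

0.2769

RK4: k1 = f(t_n, u_n); k2 = f(t_n + h/2, u_n + (h/2)·k1); k3 = f(t_n + h/2, u_n + (h/2)·k2); k4 = f(t_n + h, u_n + h·k3); u_{n+1} = u_n + (h/6)·(k1 + 2k2 + 2k3 + k4).
t=-0.300000, u=0.670000:
  k1 = f(-0.300000, 0.670000) = -1.139000
  k2 = f(-0.170000, 0.521930) = -0.887281
  k3 = f(-0.170000, 0.554653) = -0.942911
  k4 = f(-0.040000, 0.424843) = -0.722233
  u ← 0.670000 + (0.26/6)·(k1 + 2k2 + 2k3 + k4) = 0.430730
t=-0.040000, u=0.430730:
  k1 = f(-0.040000, 0.430730) = -0.732241
  k2 = f(0.090000, 0.335539) = -0.570416
  k3 = f(0.090000, 0.356576) = -0.606179
  k4 = f(0.220000, 0.273123) = -0.464310
  u ← 0.430730 + (0.26/6)·(k1 + 2k2 + 2k3 + k4) = 0.276908
u(0.22) ≈ 0.2769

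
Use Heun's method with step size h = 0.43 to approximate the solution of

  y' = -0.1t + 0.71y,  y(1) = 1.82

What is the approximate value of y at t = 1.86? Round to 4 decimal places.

3.1667

Heun: k1 = f(t_n, y_n); k2 = f(t_n + h, y_n + h·k1); y_{n+1} = y_n + (h/2)·(k1 + k2).
t=1.000000, y=1.820000:
  k1 = f(1.000000, 1.820000) = 1.192200
  k2 = f(1.430000, 2.332646) = 1.513179
  y ← 1.820000 + (0.43/2)·(1.192200 + 1.513179) = 2.401656
t=1.430000, y=2.401656:
  k1 = f(1.430000, 2.401656) = 1.562176
  k2 = f(1.860000, 3.073392) = 1.996108
  y ← 2.401656 + (0.43/2)·(1.562176 + 1.996108) = 3.166688
y(1.86) ≈ 3.1667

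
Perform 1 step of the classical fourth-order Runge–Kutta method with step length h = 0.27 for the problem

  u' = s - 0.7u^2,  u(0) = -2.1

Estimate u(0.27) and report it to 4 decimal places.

RK4: k1 = f(s_n, u_n); k2 = f(s_n + h/2, u_n + (h/2)·k1); k3 = f(s_n + h/2, u_n + (h/2)·k2); k4 = f(s_n + h, u_n + h·k3); u_{n+1} = u_n + (h/6)·(k1 + 2k2 + 2k3 + k4).
s=0.000000, u=-2.100000:
  k1 = f(0.000000, -2.100000) = -3.087000
  k2 = f(0.135000, -2.516745) = -4.298804
  k3 = f(0.135000, -2.680339) = -4.893950
  k4 = f(0.270000, -3.421367) = -7.924024
  u ← -2.100000 + (0.27/6)·(k1 + 2k2 + 2k3 + k4) = -3.422844
u(0.27) ≈ -3.4228

-3.4228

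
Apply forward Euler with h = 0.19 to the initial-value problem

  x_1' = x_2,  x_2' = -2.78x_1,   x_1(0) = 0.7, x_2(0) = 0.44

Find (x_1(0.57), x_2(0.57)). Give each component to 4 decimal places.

Euler on (x_1,x_2): x_1_{n+1} = x_1_n + h·x_1', x_2_{n+1} = x_2_n + h·x_2'.
0.000000: (0.700000, 0.440000); f=(0.440000, -1.946000) → (0.783600, 0.070260)
0.190000: (0.783600, 0.070260); f=(0.070260, -2.178408) → (0.796949, -0.343638)
0.380000: (0.796949, -0.343638); f=(-0.343638, -2.215519) → (0.731658, -0.764586)
(x_1(0.57), x_2(0.57)) ≈ (0.7317, -0.7646)

0.7317, -0.7646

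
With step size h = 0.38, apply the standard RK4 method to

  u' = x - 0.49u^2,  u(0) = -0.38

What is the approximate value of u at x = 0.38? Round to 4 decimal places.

RK4: k1 = f(x_n, u_n); k2 = f(x_n + h/2, u_n + (h/2)·k1); k3 = f(x_n + h/2, u_n + (h/2)·k2); k4 = f(x_n + h, u_n + h·k3); u_{n+1} = u_n + (h/6)·(k1 + 2k2 + 2k3 + k4).
x=0.000000, u=-0.380000:
  k1 = f(0.000000, -0.380000) = -0.070756
  k2 = f(0.190000, -0.393444) = 0.114149
  k3 = f(0.190000, -0.358312) = 0.127090
  k4 = f(0.380000, -0.331706) = 0.326086
  u ← -0.380000 + (0.38/6)·(k1 + 2k2 + 2k3 + k4) = -0.333272
u(0.38) ≈ -0.3333

-0.3333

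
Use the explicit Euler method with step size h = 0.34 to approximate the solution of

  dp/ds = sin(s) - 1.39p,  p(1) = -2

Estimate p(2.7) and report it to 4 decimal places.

Euler: p_{n+1} = p_n + h·f(s_n, p_n).
s=1.000000, p=-2.000000: f=3.621471 → p ← -2.000000 + 0.34·3.621471 = -0.768700
s=1.340000, p=-0.768700: f=2.041977 → p ← -0.768700 + 0.34·2.041977 = -0.074428
s=1.680000, p=-0.074428: f=1.097498 → p ← -0.074428 + 0.34·1.097498 = 0.298722
s=2.020000, p=0.298722: f=0.485570 → p ← 0.298722 + 0.34·0.485570 = 0.463815
s=2.360000, p=0.463815: f=0.059707 → p ← 0.463815 + 0.34·0.059707 = 0.484116
p(2.7) ≈ 0.4841

0.4841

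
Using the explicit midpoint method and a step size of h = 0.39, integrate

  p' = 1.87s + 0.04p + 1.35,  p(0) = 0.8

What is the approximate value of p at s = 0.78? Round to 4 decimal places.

Midpoint: k1 = f(s_n, p_n); k2 = f(s_n + h/2, p_n + (h/2)·k1); p_{n+1} = p_n + h·k2.
s=0.000000, p=0.800000:
  k1 = f(0.000000, 0.800000) = 1.382000
  k2 = f(0.195000, 1.069490) = 1.757430
  p ← 0.800000 + 0.39·1.757430 = 1.485398
s=0.390000, p=1.485398:
  k1 = f(0.390000, 1.485398) = 2.138716
  k2 = f(0.585000, 1.902447) = 2.520048
  p ← 1.485398 + 0.39·2.520048 = 2.468216
p(0.78) ≈ 2.4682

2.4682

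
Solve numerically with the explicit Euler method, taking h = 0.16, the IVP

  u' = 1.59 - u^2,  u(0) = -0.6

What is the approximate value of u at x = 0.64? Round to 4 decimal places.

Euler: u_{n+1} = u_n + h·f(x_n, u_n).
x=0.000000, u=-0.600000: f=1.230000 → u ← -0.600000 + 0.16·1.230000 = -0.403200
x=0.160000, u=-0.403200: f=1.427430 → u ← -0.403200 + 0.16·1.427430 = -0.174811
x=0.320000, u=-0.174811: f=1.559441 → u ← -0.174811 + 0.16·1.559441 = 0.074699
x=0.480000, u=0.074699: f=1.584420 → u ← 0.074699 + 0.16·1.584420 = 0.328207
u(0.64) ≈ 0.3282

0.3282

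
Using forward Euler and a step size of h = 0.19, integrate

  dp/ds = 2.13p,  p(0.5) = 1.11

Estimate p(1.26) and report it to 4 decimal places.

Euler: p_{n+1} = p_n + h·f(s_n, p_n).
s=0.500000, p=1.110000: f=2.364300 → p ← 1.110000 + 0.19·2.364300 = 1.559217
s=0.690000, p=1.559217: f=3.321132 → p ← 1.559217 + 0.19·3.321132 = 2.190232
s=0.880000, p=2.190232: f=4.665194 → p ← 2.190232 + 0.19·4.665194 = 3.076619
s=1.070000, p=3.076619: f=6.553199 → p ← 3.076619 + 0.19·6.553199 = 4.321727
p(1.26) ≈ 4.3217

4.3217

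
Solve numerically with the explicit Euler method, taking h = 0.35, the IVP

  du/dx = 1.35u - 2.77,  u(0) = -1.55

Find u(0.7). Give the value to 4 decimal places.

-5.7579

Euler: u_{n+1} = u_n + h·f(x_n, u_n).
x=0.000000, u=-1.550000: f=-4.862500 → u ← -1.550000 + 0.35·(-4.862500) = -3.251875
x=0.350000, u=-3.251875: f=-7.160031 → u ← -3.251875 + 0.35·(-7.160031) = -5.757886
u(0.7) ≈ -5.7579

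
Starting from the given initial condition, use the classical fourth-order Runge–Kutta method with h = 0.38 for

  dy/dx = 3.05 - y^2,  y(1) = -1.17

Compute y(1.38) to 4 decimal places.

RK4: k1 = f(x_n, y_n); k2 = f(x_n + h/2, y_n + (h/2)·k1); k3 = f(x_n + h/2, y_n + (h/2)·k2); k4 = f(x_n + h, y_n + h·k3); y_{n+1} = y_n + (h/6)·(k1 + 2k2 + 2k3 + k4).
x=1.000000, y=-1.170000:
  k1 = f(1.000000, -1.170000) = 1.681100
  k2 = f(1.190000, -0.850591) = 2.326495
  k3 = f(1.190000, -0.727966) = 2.520066
  k4 = f(1.380000, -0.212375) = 3.004897
  y ← -1.170000 + (0.38/6)·(k1 + 2k2 + 2k3 + k4) = -0.259323
y(1.38) ≈ -0.2593

-0.2593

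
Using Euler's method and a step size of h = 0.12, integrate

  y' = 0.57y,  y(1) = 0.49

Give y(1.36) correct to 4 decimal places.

0.5976

Euler: y_{n+1} = y_n + h·f(t_n, y_n).
t=1.000000, y=0.490000: f=0.279300 → y ← 0.490000 + 0.12·0.279300 = 0.523516
t=1.120000, y=0.523516: f=0.298404 → y ← 0.523516 + 0.12·0.298404 = 0.559324
t=1.240000, y=0.559324: f=0.318815 → y ← 0.559324 + 0.12·0.318815 = 0.597582
y(1.36) ≈ 0.5976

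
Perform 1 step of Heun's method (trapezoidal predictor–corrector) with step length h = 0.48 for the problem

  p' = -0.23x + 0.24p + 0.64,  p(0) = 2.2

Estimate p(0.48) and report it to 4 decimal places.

2.7664

Heun: k1 = f(x_n, p_n); k2 = f(x_n + h, p_n + h·k1); p_{n+1} = p_n + (h/2)·(k1 + k2).
x=0.000000, p=2.200000:
  k1 = f(0.000000, 2.200000) = 1.168000
  k2 = f(0.480000, 2.760640) = 1.192154
  p ← 2.200000 + (0.48/2)·(1.168000 + 1.192154) = 2.766437
p(0.48) ≈ 2.7664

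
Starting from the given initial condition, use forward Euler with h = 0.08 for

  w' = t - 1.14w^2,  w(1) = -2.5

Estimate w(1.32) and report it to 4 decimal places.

-6.9668

Euler: w_{n+1} = w_n + h·f(t_n, w_n).
t=1.000000, w=-2.500000: f=-6.125000 → w ← -2.500000 + 0.08·(-6.125000) = -2.990000
t=1.080000, w=-2.990000: f=-9.111714 → w ← -2.990000 + 0.08·(-9.111714) = -3.718937
t=1.160000, w=-3.718937: f=-14.606762 → w ← -3.718937 + 0.08·(-14.606762) = -4.887478
t=1.240000, w=-4.887478: f=-25.991684 → w ← -4.887478 + 0.08·(-25.991684) = -6.966813
w(1.32) ≈ -6.9668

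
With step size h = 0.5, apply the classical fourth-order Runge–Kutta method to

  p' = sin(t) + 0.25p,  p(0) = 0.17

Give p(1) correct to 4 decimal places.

RK4: k1 = f(t_n, p_n); k2 = f(t_n + h/2, p_n + (h/2)·k1); k3 = f(t_n + h/2, p_n + (h/2)·k2); k4 = f(t_n + h, p_n + h·k3); p_{n+1} = p_n + (h/6)·(k1 + 2k2 + 2k3 + k4).
t=0.000000, p=0.170000:
  k1 = f(0.000000, 0.170000) = 0.042500
  k2 = f(0.250000, 0.180625) = 0.292560
  k3 = f(0.250000, 0.243140) = 0.308189
  k4 = f(0.500000, 0.324094) = 0.560449
  p ← 0.170000 + (0.5/6)·(k1 + 2k2 + 2k3 + k4) = 0.320371
t=0.500000, p=0.320371:
  k1 = f(0.500000, 0.320371) = 0.559518
  k2 = f(0.750000, 0.460250) = 0.796701
  k3 = f(0.750000, 0.519546) = 0.811525
  k4 = f(1.000000, 0.726133) = 1.023004
  p ← 0.320371 + (0.5/6)·(k1 + 2k2 + 2k3 + k4) = 0.720285
p(1) ≈ 0.7203

0.7203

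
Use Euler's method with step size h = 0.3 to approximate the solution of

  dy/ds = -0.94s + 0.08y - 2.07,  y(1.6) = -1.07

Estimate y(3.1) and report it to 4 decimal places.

-7.6958

Euler: y_{n+1} = y_n + h·f(s_n, y_n).
s=1.600000, y=-1.070000: f=-3.659600 → y ← -1.070000 + 0.3·(-3.659600) = -2.167880
s=1.900000, y=-2.167880: f=-4.029430 → y ← -2.167880 + 0.3·(-4.029430) = -3.376709
s=2.200000, y=-3.376709: f=-4.408137 → y ← -3.376709 + 0.3·(-4.408137) = -4.699150
s=2.500000, y=-4.699150: f=-4.795932 → y ← -4.699150 + 0.3·(-4.795932) = -6.137930
s=2.800000, y=-6.137930: f=-5.193034 → y ← -6.137930 + 0.3·(-5.193034) = -7.695840
y(3.1) ≈ -7.6958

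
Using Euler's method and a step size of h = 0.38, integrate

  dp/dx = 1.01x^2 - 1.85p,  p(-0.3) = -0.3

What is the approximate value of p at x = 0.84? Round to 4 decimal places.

0.0771

Euler: p_{n+1} = p_n + h·f(x_n, p_n).
x=-0.300000, p=-0.300000: f=0.645900 → p ← -0.300000 + 0.38·0.645900 = -0.054558
x=0.080000, p=-0.054558: f=0.107396 → p ← -0.054558 + 0.38·0.107396 = -0.013747
x=0.460000, p=-0.013747: f=0.239149 → p ← -0.013747 + 0.38·0.239149 = 0.077129
p(0.84) ≈ 0.0771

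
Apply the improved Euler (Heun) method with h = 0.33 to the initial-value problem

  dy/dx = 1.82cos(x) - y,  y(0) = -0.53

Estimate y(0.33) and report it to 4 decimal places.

0.1013

Heun: k1 = f(x_n, y_n); k2 = f(x_n + h, y_n + h·k1); y_{n+1} = y_n + (h/2)·(k1 + k2).
x=0.000000, y=-0.530000:
  k1 = f(0.000000, -0.530000) = 2.350000
  k2 = f(0.330000, 0.245500) = 1.476297
  y ← -0.530000 + (0.33/2)·(2.350000 + 1.476297) = 0.101339
y(0.33) ≈ 0.1013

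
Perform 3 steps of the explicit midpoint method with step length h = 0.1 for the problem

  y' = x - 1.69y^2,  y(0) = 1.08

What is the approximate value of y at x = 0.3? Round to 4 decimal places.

Midpoint: k1 = f(x_n, y_n); k2 = f(x_n + h/2, y_n + (h/2)·k1); y_{n+1} = y_n + h·k2.
x=0.000000, y=1.080000:
  k1 = f(0.000000, 1.080000) = -1.971216
  k2 = f(0.050000, 0.981439) = -1.577847
  y ← 1.080000 + 0.1·(-1.577847) = 0.922215
x=0.100000, y=0.922215:
  k1 = f(0.100000, 0.922215) = -1.337313
  k2 = f(0.150000, 0.855350) = -1.086443
  y ← 0.922215 + 0.1·(-1.086443) = 0.813571
x=0.200000, y=0.813571:
  k1 = f(0.200000, 0.813571) = -0.918607
  k2 = f(0.250000, 0.767641) = -0.745870
  y ← 0.813571 + 0.1·(-0.745870) = 0.738984
y(0.3) ≈ 0.7390

0.7390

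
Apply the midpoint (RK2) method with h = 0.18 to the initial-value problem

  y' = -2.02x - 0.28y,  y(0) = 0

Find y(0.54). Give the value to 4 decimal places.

-0.2817

Midpoint: k1 = f(x_n, y_n); k2 = f(x_n + h/2, y_n + (h/2)·k1); y_{n+1} = y_n + h·k2.
x=0.000000, y=0.000000:
  k1 = f(0.000000, 0.000000) = 0.000000
  k2 = f(0.090000, 0.000000) = -0.181800
  y ← 0.000000 + 0.18·(-0.181800) = -0.032724
x=0.180000, y=-0.032724:
  k1 = f(0.180000, -0.032724) = -0.354437
  k2 = f(0.270000, -0.064623) = -0.527305
  y ← -0.032724 + 0.18·(-0.527305) = -0.127639
x=0.360000, y=-0.127639:
  k1 = f(0.360000, -0.127639) = -0.691461
  k2 = f(0.450000, -0.189870) = -0.855836
  y ← -0.127639 + 0.18·(-0.855836) = -0.281690
y(0.54) ≈ -0.2817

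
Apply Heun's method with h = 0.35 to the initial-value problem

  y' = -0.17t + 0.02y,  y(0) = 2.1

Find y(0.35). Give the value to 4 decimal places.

2.1043

Heun: k1 = f(t_n, y_n); k2 = f(t_n + h, y_n + h·k1); y_{n+1} = y_n + (h/2)·(k1 + k2).
t=0.000000, y=2.100000:
  k1 = f(0.000000, 2.100000) = 0.042000
  k2 = f(0.350000, 2.114700) = -0.017206
  y ← 2.100000 + (0.35/2)·(0.042000 + (-0.017206)) = 2.104339
y(0.35) ≈ 2.1043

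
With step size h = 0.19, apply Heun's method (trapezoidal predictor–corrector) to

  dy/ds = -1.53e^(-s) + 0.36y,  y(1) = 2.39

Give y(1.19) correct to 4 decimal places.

Heun: k1 = f(s_n, y_n); k2 = f(s_n + h, y_n + h·k1); y_{n+1} = y_n + (h/2)·(k1 + k2).
s=1.000000, y=2.390000:
  k1 = f(1.000000, 2.390000) = 0.297544
  k2 = f(1.190000, 2.446533) = 0.415294
  y ← 2.390000 + (0.19/2)·(0.297544 + 0.415294) = 2.457720
y(1.19) ≈ 2.4577

2.4577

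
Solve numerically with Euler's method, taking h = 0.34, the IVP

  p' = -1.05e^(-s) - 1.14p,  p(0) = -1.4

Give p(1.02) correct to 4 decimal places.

-0.7919

Euler: p_{n+1} = p_n + h·f(s_n, p_n).
s=0.000000, p=-1.400000: f=0.546000 → p ← -1.400000 + 0.34·0.546000 = -1.214360
s=0.340000, p=-1.214360: f=0.637012 → p ← -1.214360 + 0.34·0.637012 = -0.997776
s=0.680000, p=-0.997776: f=0.605517 → p ← -0.997776 + 0.34·0.605517 = -0.791900
p(1.02) ≈ -0.7919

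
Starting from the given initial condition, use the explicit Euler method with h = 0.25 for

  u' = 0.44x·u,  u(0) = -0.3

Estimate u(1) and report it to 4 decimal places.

-0.3520

Euler: u_{n+1} = u_n + h·f(x_n, u_n).
x=0.000000, u=-0.300000: f=0.000000 → u ← -0.300000 + 0.25·0.000000 = -0.300000
x=0.250000, u=-0.300000: f=-0.033000 → u ← -0.300000 + 0.25·(-0.033000) = -0.308250
x=0.500000, u=-0.308250: f=-0.067815 → u ← -0.308250 + 0.25·(-0.067815) = -0.325204
x=0.750000, u=-0.325204: f=-0.107317 → u ← -0.325204 + 0.25·(-0.107317) = -0.352033
u(1) ≈ -0.3520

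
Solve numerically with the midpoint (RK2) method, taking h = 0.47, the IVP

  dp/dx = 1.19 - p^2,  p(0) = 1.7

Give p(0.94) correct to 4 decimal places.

Midpoint: k1 = f(x_n, p_n); k2 = f(x_n + h/2, p_n + (h/2)·k1); p_{n+1} = p_n + h·k2.
x=0.000000, p=1.700000:
  k1 = f(0.000000, 1.700000) = -1.700000
  k2 = f(0.235000, 1.300500) = -0.501300
  p ← 1.700000 + 0.47·(-0.501300) = 1.464389
x=0.470000, p=1.464389:
  k1 = f(0.470000, 1.464389) = -0.954435
  k2 = f(0.705000, 1.240097) = -0.347840
  p ← 1.464389 + 0.47·(-0.347840) = 1.300904
p(0.94) ≈ 1.3009

1.3009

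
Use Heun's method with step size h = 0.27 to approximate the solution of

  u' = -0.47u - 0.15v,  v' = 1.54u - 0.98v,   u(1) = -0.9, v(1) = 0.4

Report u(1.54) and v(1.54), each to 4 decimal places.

Heun on (u,v): k1 = f(s_n, state_n); k2 = f(s_n + h, state_n + h·k1); state_{n+1} = state_n + (h/2)·(k1 + k2).
1.000000: (-0.900000, 0.400000)
  k1 = (0.363000, -1.778000)
  predictor → (-0.801990, -0.080060)
  k2 = (0.388944, -1.156606)
  → (-0.798488, 0.003828)
1.270000: (-0.798488, 0.003828)
  k1 = (0.374715, -1.233422)
  predictor → (-0.697314, -0.329196)
  k2 = (0.377117, -0.751252)
  → (-0.696990, -0.264103)
(u(1.54), v(1.54)) ≈ (-0.6970, -0.2641)

-0.6970, -0.2641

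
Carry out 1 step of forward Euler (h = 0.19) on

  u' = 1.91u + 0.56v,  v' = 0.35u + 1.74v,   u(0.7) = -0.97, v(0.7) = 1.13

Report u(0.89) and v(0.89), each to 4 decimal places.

-1.2018, 1.4391

Euler on (u,v): u_{n+1} = u_n + h·u', v_{n+1} = v_n + h·v'.
0.700000: (-0.970000, 1.130000); f=(-1.219900, 1.626700) → (-1.201781, 1.439073)
(u(0.89), v(0.89)) ≈ (-1.2018, 1.4391)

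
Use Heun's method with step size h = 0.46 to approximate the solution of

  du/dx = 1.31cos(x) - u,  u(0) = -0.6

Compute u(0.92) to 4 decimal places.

Heun: k1 = f(x_n, u_n); k2 = f(x_n + h, u_n + h·k1); u_{n+1} = u_n + (h/2)·(k1 + k2).
x=0.000000, u=-0.600000:
  k1 = f(0.000000, -0.600000) = 1.910000
  k2 = f(0.460000, 0.278600) = 0.895229
  u ← -0.600000 + (0.46/2)·(1.910000 + 0.895229) = 0.045203
x=0.460000, u=0.045203:
  k1 = f(0.460000, 0.045203) = 1.128626
  k2 = f(0.920000, 0.564371) = 0.229254
  u ← 0.045203 + (0.46/2)·(1.128626 + 0.229254) = 0.357515
u(0.92) ≈ 0.3575

0.3575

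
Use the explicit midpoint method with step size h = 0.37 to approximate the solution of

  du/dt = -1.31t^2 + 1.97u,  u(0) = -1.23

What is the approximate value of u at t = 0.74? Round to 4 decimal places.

Midpoint: k1 = f(t_n, u_n); k2 = f(t_n + h/2, u_n + (h/2)·k1); u_{n+1} = u_n + h·k2.
t=0.000000, u=-1.230000:
  k1 = f(0.000000, -1.230000) = -2.423100
  k2 = f(0.185000, -1.678273) = -3.351034
  u ← -1.230000 + 0.37·(-3.351034) = -2.469882
t=0.370000, u=-2.469882:
  k1 = f(0.370000, -2.469882) = -5.045007
  k2 = f(0.555000, -3.403209) = -7.107834
  u ← -2.469882 + 0.37·(-7.107834) = -5.099781
u(0.74) ≈ -5.0998

-5.0998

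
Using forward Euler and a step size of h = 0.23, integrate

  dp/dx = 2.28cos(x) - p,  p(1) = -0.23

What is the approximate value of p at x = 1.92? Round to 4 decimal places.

0.1347

Euler: p_{n+1} = p_n + h·f(x_n, p_n).
x=1.000000, p=-0.230000: f=1.461889 → p ← -0.230000 + 0.23·1.461889 = 0.106235
x=1.230000, p=0.106235: f=0.655827 → p ← 0.106235 + 0.23·0.655827 = 0.257075
x=1.460000, p=0.257075: f=-0.004976 → p ← 0.257075 + 0.23·(-0.004976) = 0.255930
x=1.690000, p=0.255930: f=-0.527072 → p ← 0.255930 + 0.23·(-0.527072) = 0.134704
p(1.92) ≈ 0.1347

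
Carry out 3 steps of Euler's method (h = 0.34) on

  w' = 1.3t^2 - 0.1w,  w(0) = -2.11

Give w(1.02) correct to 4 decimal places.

-1.6483

Euler: w_{n+1} = w_n + h·f(t_n, w_n).
t=0.000000, w=-2.110000: f=0.211000 → w ← -2.110000 + 0.34·0.211000 = -2.038260
t=0.340000, w=-2.038260: f=0.354106 → w ← -2.038260 + 0.34·0.354106 = -1.917864
t=0.680000, w=-1.917864: f=0.792906 → w ← -1.917864 + 0.34·0.792906 = -1.648276
w(1.02) ≈ -1.6483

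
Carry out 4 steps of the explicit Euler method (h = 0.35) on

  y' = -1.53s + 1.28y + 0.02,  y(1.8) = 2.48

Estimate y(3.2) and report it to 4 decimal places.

Euler: y_{n+1} = y_n + h·f(s_n, y_n).
s=1.800000, y=2.480000: f=0.440400 → y ← 2.480000 + 0.35·0.440400 = 2.634140
s=2.150000, y=2.634140: f=0.102199 → y ← 2.634140 + 0.35·0.102199 = 2.669910
s=2.500000, y=2.669910: f=-0.387516 → y ← 2.669910 + 0.35·(-0.387516) = 2.534279
s=2.850000, y=2.534279: f=-1.096623 → y ← 2.534279 + 0.35·(-1.096623) = 2.150461
y(3.2) ≈ 2.1505

2.1505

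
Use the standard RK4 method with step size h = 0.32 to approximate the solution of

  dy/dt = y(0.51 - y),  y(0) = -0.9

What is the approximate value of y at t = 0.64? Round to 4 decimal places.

-3.8450

RK4: k1 = f(t_n, y_n); k2 = f(t_n + h/2, y_n + (h/2)·k1); k3 = f(t_n + h/2, y_n + (h/2)·k2); k4 = f(t_n + h, y_n + h·k3); y_{n+1} = y_n + (h/6)·(k1 + 2k2 + 2k3 + k4).
t=0.000000, y=-0.900000:
  k1 = f(0.000000, -0.900000) = -1.269000
  k2 = f(0.160000, -1.103040) = -1.779248
  k3 = f(0.160000, -1.184680) = -2.007652
  k4 = f(0.320000, -1.542449) = -3.165797
  y ← -0.900000 + (0.32/6)·(k1 + 2k2 + 2k3 + k4) = -1.540459
t=0.320000, y=-1.540459:
  k1 = f(0.320000, -1.540459) = -3.158646
  k2 = f(0.480000, -2.045842) = -5.228849
  k3 = f(0.480000, -2.377074) = -6.862790
  k4 = f(0.640000, -3.736551) = -15.867457
  y ← -1.540459 + (0.32/6)·(k1 + 2k2 + 2k3 + k4) = -3.844959
y(0.64) ≈ -3.8450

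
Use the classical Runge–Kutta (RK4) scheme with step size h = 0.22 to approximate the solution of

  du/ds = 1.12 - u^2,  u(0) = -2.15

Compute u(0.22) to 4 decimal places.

-3.5541

RK4: k1 = f(s_n, u_n); k2 = f(s_n + h/2, u_n + (h/2)·k1); k3 = f(s_n + h/2, u_n + (h/2)·k2); k4 = f(s_n + h, u_n + h·k3); u_{n+1} = u_n + (h/6)·(k1 + 2k2 + 2k3 + k4).
s=0.000000, u=-2.150000:
  k1 = f(0.000000, -2.150000) = -3.502500
  k2 = f(0.110000, -2.535275) = -5.307619
  k3 = f(0.110000, -2.733838) = -6.353871
  k4 = f(0.220000, -3.547852) = -11.467251
  u ← -2.150000 + (0.22/6)·(k1 + 2k2 + 2k3 + k4) = -3.554067
u(0.22) ≈ -3.5541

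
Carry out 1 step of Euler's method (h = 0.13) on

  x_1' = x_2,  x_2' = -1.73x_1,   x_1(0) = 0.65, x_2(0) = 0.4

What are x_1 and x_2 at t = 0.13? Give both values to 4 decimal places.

Euler on (x_1,x_2): x_1_{n+1} = x_1_n + h·x_1', x_2_{n+1} = x_2_n + h·x_2'.
0.000000: (0.650000, 0.400000); f=(0.400000, -1.124500) → (0.702000, 0.253815)
(x_1(0.13), x_2(0.13)) ≈ (0.7020, 0.2538)

0.7020, 0.2538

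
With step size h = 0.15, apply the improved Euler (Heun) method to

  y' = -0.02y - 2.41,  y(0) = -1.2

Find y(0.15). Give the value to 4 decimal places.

-1.5574

Heun: k1 = f(x_n, y_n); k2 = f(x_n + h, y_n + h·k1); y_{n+1} = y_n + (h/2)·(k1 + k2).
x=0.000000, y=-1.200000:
  k1 = f(0.000000, -1.200000) = -2.386000
  k2 = f(0.150000, -1.557900) = -2.378842
  y ← -1.200000 + (0.15/2)·(-2.386000 + (-2.378842)) = -1.557363
y(0.15) ≈ -1.5574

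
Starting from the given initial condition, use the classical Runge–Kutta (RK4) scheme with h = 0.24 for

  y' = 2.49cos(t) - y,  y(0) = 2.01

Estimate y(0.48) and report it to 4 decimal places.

2.1526

RK4: k1 = f(t_n, y_n); k2 = f(t_n + h/2, y_n + (h/2)·k1); k3 = f(t_n + h/2, y_n + (h/2)·k2); k4 = f(t_n + h, y_n + h·k3); y_{n+1} = y_n + (h/6)·(k1 + 2k2 + 2k3 + k4).
t=0.000000, y=2.010000:
  k1 = f(0.000000, 2.010000) = 0.480000
  k2 = f(0.120000, 2.067600) = 0.404494
  k3 = f(0.120000, 2.058539) = 0.413554
  k4 = f(0.240000, 2.109253) = 0.309379
  y ← 2.010000 + (0.24/6)·(k1 + 2k2 + 2k3 + k4) = 2.107019
t=0.240000, y=2.107019:
  k1 = f(0.240000, 2.107019) = 0.311613
  k2 = f(0.360000, 2.144412) = 0.185971
  k3 = f(0.360000, 2.129335) = 0.201048
  k4 = f(0.480000, 2.155270) = 0.053347
  y ← 2.107019 + (0.24/6)·(k1 + 2k2 + 2k3 + k4) = 2.152579
y(0.48) ≈ 2.1526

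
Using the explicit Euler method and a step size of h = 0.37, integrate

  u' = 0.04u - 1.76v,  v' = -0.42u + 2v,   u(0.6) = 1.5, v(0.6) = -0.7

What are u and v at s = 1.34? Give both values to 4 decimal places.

Euler on (u,v): u_{n+1} = u_n + h·u', v_{n+1} = v_n + h·v'.
0.600000: (1.500000, -0.700000); f=(1.292000, -2.030000) → (1.978040, -1.451100)
0.970000: (1.978040, -1.451100); f=(2.633058, -3.732977) → (2.952271, -2.832301)
(u(1.34), v(1.34)) ≈ (2.9523, -2.8323)

2.9523, -2.8323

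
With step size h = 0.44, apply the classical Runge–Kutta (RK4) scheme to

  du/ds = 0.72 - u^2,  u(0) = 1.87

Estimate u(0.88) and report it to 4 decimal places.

1.0071

RK4: k1 = f(s_n, u_n); k2 = f(s_n + h/2, u_n + (h/2)·k1); k3 = f(s_n + h/2, u_n + (h/2)·k2); k4 = f(s_n + h, u_n + h·k3); u_{n+1} = u_n + (h/6)·(k1 + 2k2 + 2k3 + k4).
s=0.000000, u=1.870000:
  k1 = f(0.000000, 1.870000) = -2.776900
  k2 = f(0.220000, 1.259082) = -0.865287
  k3 = f(0.220000, 1.679637) = -2.101180
  k4 = f(0.440000, 0.945481) = -0.173934
  u ← 1.870000 + (0.44/6)·(k1 + 2k2 + 2k3 + k4) = 1.218524
s=0.440000, u=1.218524:
  k1 = f(0.440000, 1.218524) = -0.764800
  k2 = f(0.660000, 1.050268) = -0.383062
  k3 = f(0.660000, 1.134250) = -0.566523
  k4 = f(0.880000, 0.969254) = -0.219452
  u ← 1.218524 + (0.44/6)·(k1 + 2k2 + 2k3 + k4) = 1.007073
u(0.88) ≈ 1.0071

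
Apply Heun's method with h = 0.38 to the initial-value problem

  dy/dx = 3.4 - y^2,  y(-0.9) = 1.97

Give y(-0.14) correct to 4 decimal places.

Heun: k1 = f(x_n, y_n); k2 = f(x_n + h, y_n + h·k1); y_{n+1} = y_n + (h/2)·(k1 + k2).
x=-0.900000, y=1.970000:
  k1 = f(-0.900000, 1.970000) = -0.480900
  k2 = f(-0.520000, 1.787258) = 0.205709
  y ← 1.970000 + (0.38/2)·(-0.480900 + 0.205709) = 1.917714
x=-0.520000, y=1.917714:
  k1 = f(-0.520000, 1.917714) = -0.277626
  k2 = f(-0.140000, 1.812216) = 0.115874
  y ← 1.917714 + (0.38/2)·(-0.277626 + 0.115874) = 1.886981
y(-0.14) ≈ 1.8870

1.8870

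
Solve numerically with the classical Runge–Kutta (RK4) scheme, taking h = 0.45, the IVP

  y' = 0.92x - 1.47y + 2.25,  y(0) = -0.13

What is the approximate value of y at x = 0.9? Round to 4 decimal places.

RK4: k1 = f(x_n, y_n); k2 = f(x_n + h/2, y_n + (h/2)·k1); k3 = f(x_n + h/2, y_n + (h/2)·k2); k4 = f(x_n + h, y_n + h·k3); y_{n+1} = y_n + (h/6)·(k1 + 2k2 + 2k3 + k4).
x=0.000000, y=-0.130000:
  k1 = f(0.000000, -0.130000) = 2.441100
  k2 = f(0.225000, 0.419247) = 1.840706
  k3 = f(0.225000, 0.284159) = 2.039286
  k4 = f(0.450000, 0.787679) = 1.506112
  y ← -0.130000 + (0.45/6)·(k1 + 2k2 + 2k3 + k4) = 0.748040
x=0.450000, y=0.748040:
  k1 = f(0.450000, 0.748040) = 1.564382
  k2 = f(0.675000, 1.100026) = 1.253962
  k3 = f(0.675000, 1.030181) = 1.356633
  k4 = f(0.900000, 1.358525) = 1.080968
  y ← 0.748040 + (0.45/6)·(k1 + 2k2 + 2k3 + k4) = 1.338030
y(0.9) ≈ 1.3380

1.3380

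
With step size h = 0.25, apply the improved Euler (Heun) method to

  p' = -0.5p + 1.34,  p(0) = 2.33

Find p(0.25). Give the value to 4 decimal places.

2.3710

Heun: k1 = f(s_n, p_n); k2 = f(s_n + h, p_n + h·k1); p_{n+1} = p_n + (h/2)·(k1 + k2).
s=0.000000, p=2.330000:
  k1 = f(0.000000, 2.330000) = 0.175000
  k2 = f(0.250000, 2.373750) = 0.153125
  p ← 2.330000 + (0.25/2)·(0.175000 + 0.153125) = 2.371016
p(0.25) ≈ 2.3710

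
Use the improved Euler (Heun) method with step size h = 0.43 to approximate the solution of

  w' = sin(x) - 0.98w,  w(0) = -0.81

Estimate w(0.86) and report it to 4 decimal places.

-0.0862

Heun: k1 = f(x_n, w_n); k2 = f(x_n + h, w_n + h·k1); w_{n+1} = w_n + (h/2)·(k1 + k2).
x=0.000000, w=-0.810000:
  k1 = f(0.000000, -0.810000) = 0.793800
  k2 = f(0.430000, -0.468666) = 0.876163
  w ← -0.810000 + (0.43/2)·(0.793800 + 0.876163) = -0.450958
x=0.430000, w=-0.450958:
  k1 = f(0.430000, -0.450958) = 0.858809
  k2 = f(0.860000, -0.081670) = 0.837879
  w ← -0.450958 + (0.43/2)·(0.858809 + 0.837879) = -0.086170
w(0.86) ≈ -0.0862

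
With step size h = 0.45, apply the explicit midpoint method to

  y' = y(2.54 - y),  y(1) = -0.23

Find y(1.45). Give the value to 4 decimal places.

-0.7195

Midpoint: k1 = f(x_n, y_n); k2 = f(x_n + h/2, y_n + (h/2)·k1); y_{n+1} = y_n + h·k2.
x=1.000000, y=-0.230000:
  k1 = f(1.000000, -0.230000) = -0.637100
  k2 = f(1.225000, -0.373348) = -1.087691
  y ← -0.230000 + 0.45·(-1.087691) = -0.719461
y(1.45) ≈ -0.7195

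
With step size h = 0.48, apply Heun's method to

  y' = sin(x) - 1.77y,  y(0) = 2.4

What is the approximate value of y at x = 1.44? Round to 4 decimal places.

Heun: k1 = f(x_n, y_n); k2 = f(x_n + h, y_n + h·k1); y_{n+1} = y_n + (h/2)·(k1 + k2).
x=0.000000, y=2.400000:
  k1 = f(0.000000, 2.400000) = -4.248000
  k2 = f(0.480000, 0.360960) = -0.177120
  y ← 2.400000 + (0.48/2)·(-4.248000 + (-0.177120)) = 1.337971
x=0.480000, y=1.337971:
  k1 = f(0.480000, 1.337971) = -1.906430
  k2 = f(0.960000, 0.422885) = 0.070685
  y ← 1.337971 + (0.48/2)·(-1.906430 + 0.070685) = 0.897393
x=0.960000, y=0.897393:
  k1 = f(0.960000, 0.897393) = -0.769193
  k2 = f(1.440000, 0.528180) = 0.056580
  y ← 0.897393 + (0.48/2)·(-0.769193 + 0.056580) = 0.726365
y(1.44) ≈ 0.7264

0.7264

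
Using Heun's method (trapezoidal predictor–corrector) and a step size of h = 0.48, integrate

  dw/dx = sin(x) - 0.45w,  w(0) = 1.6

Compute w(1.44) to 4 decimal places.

1.5351

Heun: k1 = f(x_n, w_n); k2 = f(x_n + h, w_n + h·k1); w_{n+1} = w_n + (h/2)·(k1 + k2).
x=0.000000, w=1.600000:
  k1 = f(0.000000, 1.600000) = -0.720000
  k2 = f(0.480000, 1.254400) = -0.102701
  w ← 1.600000 + (0.48/2)·(-0.720000 + (-0.102701)) = 1.402552
x=0.480000, w=1.402552:
  k1 = f(0.480000, 1.402552) = -0.169369
  k2 = f(0.960000, 1.321255) = 0.224627
  w ← 1.402552 + (0.48/2)·(-0.169369 + 0.224627) = 1.415814
x=0.960000, w=1.415814:
  k1 = f(0.960000, 1.415814) = 0.182075
  k2 = f(1.440000, 1.503210) = 0.315014
  w ← 1.415814 + (0.48/2)·(0.182075 + 0.315014) = 1.535115
w(1.44) ≈ 1.5351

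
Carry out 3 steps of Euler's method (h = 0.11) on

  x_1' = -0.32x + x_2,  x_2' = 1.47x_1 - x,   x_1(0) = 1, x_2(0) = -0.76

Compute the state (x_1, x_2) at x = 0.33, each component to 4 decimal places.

Euler on (x_1,x_2): x_1_{n+1} = x_1_n + h·x_1', x_2_{n+1} = x_2_n + h·x_2'.
0.000000: (1.000000, -0.760000); f=(-0.760000, 1.470000) → (0.916400, -0.598300)
0.110000: (0.916400, -0.598300); f=(-0.633500, 1.237108) → (0.846715, -0.462218)
0.220000: (0.846715, -0.462218); f=(-0.532618, 1.024671) → (0.788127, -0.349504)
(x_1(0.33), x_2(0.33)) ≈ (0.7881, -0.3495)

0.7881, -0.3495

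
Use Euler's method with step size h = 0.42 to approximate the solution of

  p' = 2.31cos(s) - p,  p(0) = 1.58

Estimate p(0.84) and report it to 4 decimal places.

1.9801

Euler: p_{n+1} = p_n + h·f(s_n, p_n).
s=0.000000, p=1.580000: f=0.730000 → p ← 1.580000 + 0.42·0.730000 = 1.886600
s=0.420000, p=1.886600: f=0.222635 → p ← 1.886600 + 0.42·0.222635 = 1.980107
p(0.84) ≈ 1.9801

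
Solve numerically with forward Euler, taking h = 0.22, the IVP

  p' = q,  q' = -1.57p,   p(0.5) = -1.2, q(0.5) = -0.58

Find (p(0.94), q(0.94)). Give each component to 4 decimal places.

-1.3640, 0.2930

Euler on (p,q): p_{n+1} = p_n + h·p', q_{n+1} = q_n + h·q'.
0.500000: (-1.200000, -0.580000); f=(-0.580000, 1.884000) → (-1.327600, -0.165520)
0.720000: (-1.327600, -0.165520); f=(-0.165520, 2.084332) → (-1.364014, 0.293033)
(p(0.94), q(0.94)) ≈ (-1.3640, 0.2930)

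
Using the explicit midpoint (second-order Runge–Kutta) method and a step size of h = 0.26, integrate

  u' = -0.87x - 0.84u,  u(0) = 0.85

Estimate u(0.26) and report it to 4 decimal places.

Midpoint: k1 = f(x_n, u_n); k2 = f(x_n + h/2, u_n + (h/2)·k1); u_{n+1} = u_n + h·k2.
x=0.000000, u=0.850000:
  k1 = f(0.000000, 0.850000) = -0.714000
  k2 = f(0.130000, 0.757180) = -0.749131
  u ← 0.850000 + 0.26·(-0.749131) = 0.655226
u(0.26) ≈ 0.6552

0.6552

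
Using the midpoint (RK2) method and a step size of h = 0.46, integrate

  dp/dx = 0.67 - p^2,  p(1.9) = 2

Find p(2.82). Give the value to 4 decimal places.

1.2890

Midpoint: k1 = f(x_n, p_n); k2 = f(x_n + h/2, p_n + (h/2)·k1); p_{n+1} = p_n + h·k2.
x=1.900000, p=2.000000:
  k1 = f(1.900000, 2.000000) = -3.330000
  k2 = f(2.130000, 1.234100) = -0.853003
  p ← 2.000000 + 0.46·(-0.853003) = 1.607619
x=2.360000, p=1.607619:
  k1 = f(2.360000, 1.607619) = -1.914438
  k2 = f(2.590000, 1.167298) = -0.692585
  p ← 1.607619 + 0.46·(-0.692585) = 1.289030
p(2.82) ≈ 1.2890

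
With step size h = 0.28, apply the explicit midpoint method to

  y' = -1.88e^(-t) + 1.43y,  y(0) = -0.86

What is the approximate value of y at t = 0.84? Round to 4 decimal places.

Midpoint: k1 = f(t_n, y_n); k2 = f(t_n + h/2, y_n + (h/2)·k1); y_{n+1} = y_n + h·k2.
t=0.000000, y=-0.860000:
  k1 = f(0.000000, -0.860000) = -3.109800
  k2 = f(0.140000, -1.295372) = -3.486775
  y ← -0.860000 + 0.28·(-3.486775) = -1.836297
t=0.280000, y=-1.836297:
  k1 = f(0.280000, -1.836297) = -4.046778
  k2 = f(0.420000, -2.402846) = -4.671318
  y ← -1.836297 + 0.28·(-4.671318) = -3.144266
t=0.560000, y=-3.144266:
  k1 = f(0.560000, -3.144266) = -5.570174
  k2 = f(0.700000, -3.924090) = -6.545030
  y ← -3.144266 + 0.28·(-6.545030) = -4.976874
y(0.84) ≈ -4.9769

-4.9769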